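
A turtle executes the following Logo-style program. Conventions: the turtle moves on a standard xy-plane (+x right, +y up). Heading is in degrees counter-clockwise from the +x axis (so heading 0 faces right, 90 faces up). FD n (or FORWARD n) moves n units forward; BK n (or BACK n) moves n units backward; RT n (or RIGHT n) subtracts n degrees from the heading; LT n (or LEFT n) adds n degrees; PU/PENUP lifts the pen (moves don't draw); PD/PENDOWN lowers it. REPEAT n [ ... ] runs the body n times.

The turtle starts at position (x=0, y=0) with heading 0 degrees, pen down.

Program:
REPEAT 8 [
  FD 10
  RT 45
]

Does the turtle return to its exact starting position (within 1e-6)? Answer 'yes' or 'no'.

Executing turtle program step by step:
Start: pos=(0,0), heading=0, pen down
REPEAT 8 [
  -- iteration 1/8 --
  FD 10: (0,0) -> (10,0) [heading=0, draw]
  RT 45: heading 0 -> 315
  -- iteration 2/8 --
  FD 10: (10,0) -> (17.071,-7.071) [heading=315, draw]
  RT 45: heading 315 -> 270
  -- iteration 3/8 --
  FD 10: (17.071,-7.071) -> (17.071,-17.071) [heading=270, draw]
  RT 45: heading 270 -> 225
  -- iteration 4/8 --
  FD 10: (17.071,-17.071) -> (10,-24.142) [heading=225, draw]
  RT 45: heading 225 -> 180
  -- iteration 5/8 --
  FD 10: (10,-24.142) -> (0,-24.142) [heading=180, draw]
  RT 45: heading 180 -> 135
  -- iteration 6/8 --
  FD 10: (0,-24.142) -> (-7.071,-17.071) [heading=135, draw]
  RT 45: heading 135 -> 90
  -- iteration 7/8 --
  FD 10: (-7.071,-17.071) -> (-7.071,-7.071) [heading=90, draw]
  RT 45: heading 90 -> 45
  -- iteration 8/8 --
  FD 10: (-7.071,-7.071) -> (0,0) [heading=45, draw]
  RT 45: heading 45 -> 0
]
Final: pos=(0,0), heading=0, 8 segment(s) drawn

Start position: (0, 0)
Final position: (0, 0)
Distance = 0; < 1e-6 -> CLOSED

Answer: yes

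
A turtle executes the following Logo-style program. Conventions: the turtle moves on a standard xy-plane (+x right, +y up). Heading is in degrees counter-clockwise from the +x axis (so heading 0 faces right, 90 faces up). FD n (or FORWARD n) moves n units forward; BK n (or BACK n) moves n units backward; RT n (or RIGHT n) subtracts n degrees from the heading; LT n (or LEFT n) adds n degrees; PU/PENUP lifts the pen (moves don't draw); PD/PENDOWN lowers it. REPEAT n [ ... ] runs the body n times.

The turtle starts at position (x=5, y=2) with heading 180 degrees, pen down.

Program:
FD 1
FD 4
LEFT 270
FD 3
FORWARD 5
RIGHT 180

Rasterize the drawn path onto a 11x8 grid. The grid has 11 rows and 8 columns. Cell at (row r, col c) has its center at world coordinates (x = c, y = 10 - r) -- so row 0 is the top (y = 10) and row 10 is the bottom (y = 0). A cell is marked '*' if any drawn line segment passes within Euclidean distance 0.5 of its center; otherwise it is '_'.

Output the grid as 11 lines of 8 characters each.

Segment 0: (5,2) -> (4,2)
Segment 1: (4,2) -> (0,2)
Segment 2: (0,2) -> (0,5)
Segment 3: (0,5) -> (0,10)

Answer: *_______
*_______
*_______
*_______
*_______
*_______
*_______
*_______
******__
________
________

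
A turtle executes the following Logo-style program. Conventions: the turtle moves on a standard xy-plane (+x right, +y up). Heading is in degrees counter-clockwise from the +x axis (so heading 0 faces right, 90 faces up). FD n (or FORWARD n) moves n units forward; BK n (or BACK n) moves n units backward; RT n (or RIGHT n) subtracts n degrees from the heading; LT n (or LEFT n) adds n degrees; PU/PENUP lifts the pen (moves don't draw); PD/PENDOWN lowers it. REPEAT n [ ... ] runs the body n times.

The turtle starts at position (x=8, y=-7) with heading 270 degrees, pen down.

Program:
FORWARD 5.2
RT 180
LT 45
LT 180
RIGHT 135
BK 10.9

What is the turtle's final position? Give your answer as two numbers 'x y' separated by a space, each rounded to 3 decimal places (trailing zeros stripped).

Executing turtle program step by step:
Start: pos=(8,-7), heading=270, pen down
FD 5.2: (8,-7) -> (8,-12.2) [heading=270, draw]
RT 180: heading 270 -> 90
LT 45: heading 90 -> 135
LT 180: heading 135 -> 315
RT 135: heading 315 -> 180
BK 10.9: (8,-12.2) -> (18.9,-12.2) [heading=180, draw]
Final: pos=(18.9,-12.2), heading=180, 2 segment(s) drawn

Answer: 18.9 -12.2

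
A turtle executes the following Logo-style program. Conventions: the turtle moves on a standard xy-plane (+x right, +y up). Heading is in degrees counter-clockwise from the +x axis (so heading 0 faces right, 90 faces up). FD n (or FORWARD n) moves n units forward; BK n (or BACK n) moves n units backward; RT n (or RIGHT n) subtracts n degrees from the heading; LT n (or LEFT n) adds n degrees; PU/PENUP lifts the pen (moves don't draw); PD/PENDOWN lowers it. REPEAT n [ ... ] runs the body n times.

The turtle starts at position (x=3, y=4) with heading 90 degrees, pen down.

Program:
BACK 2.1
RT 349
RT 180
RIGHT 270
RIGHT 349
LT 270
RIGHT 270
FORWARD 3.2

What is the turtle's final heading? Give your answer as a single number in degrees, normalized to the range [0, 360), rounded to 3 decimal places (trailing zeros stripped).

Executing turtle program step by step:
Start: pos=(3,4), heading=90, pen down
BK 2.1: (3,4) -> (3,1.9) [heading=90, draw]
RT 349: heading 90 -> 101
RT 180: heading 101 -> 281
RT 270: heading 281 -> 11
RT 349: heading 11 -> 22
LT 270: heading 22 -> 292
RT 270: heading 292 -> 22
FD 3.2: (3,1.9) -> (5.967,3.099) [heading=22, draw]
Final: pos=(5.967,3.099), heading=22, 2 segment(s) drawn

Answer: 22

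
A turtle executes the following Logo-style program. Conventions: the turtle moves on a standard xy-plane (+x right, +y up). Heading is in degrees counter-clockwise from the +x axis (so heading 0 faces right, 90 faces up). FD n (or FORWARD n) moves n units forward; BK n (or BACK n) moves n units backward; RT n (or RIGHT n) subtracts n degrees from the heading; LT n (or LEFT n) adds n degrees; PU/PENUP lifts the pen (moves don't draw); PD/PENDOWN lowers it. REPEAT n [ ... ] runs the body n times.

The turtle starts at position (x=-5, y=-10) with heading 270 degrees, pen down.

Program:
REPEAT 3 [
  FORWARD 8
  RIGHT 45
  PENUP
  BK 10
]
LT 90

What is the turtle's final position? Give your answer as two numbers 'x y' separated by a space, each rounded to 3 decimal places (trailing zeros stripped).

Executing turtle program step by step:
Start: pos=(-5,-10), heading=270, pen down
REPEAT 3 [
  -- iteration 1/3 --
  FD 8: (-5,-10) -> (-5,-18) [heading=270, draw]
  RT 45: heading 270 -> 225
  PU: pen up
  BK 10: (-5,-18) -> (2.071,-10.929) [heading=225, move]
  -- iteration 2/3 --
  FD 8: (2.071,-10.929) -> (-3.586,-16.586) [heading=225, move]
  RT 45: heading 225 -> 180
  PU: pen up
  BK 10: (-3.586,-16.586) -> (6.414,-16.586) [heading=180, move]
  -- iteration 3/3 --
  FD 8: (6.414,-16.586) -> (-1.586,-16.586) [heading=180, move]
  RT 45: heading 180 -> 135
  PU: pen up
  BK 10: (-1.586,-16.586) -> (5.485,-23.657) [heading=135, move]
]
LT 90: heading 135 -> 225
Final: pos=(5.485,-23.657), heading=225, 1 segment(s) drawn

Answer: 5.485 -23.657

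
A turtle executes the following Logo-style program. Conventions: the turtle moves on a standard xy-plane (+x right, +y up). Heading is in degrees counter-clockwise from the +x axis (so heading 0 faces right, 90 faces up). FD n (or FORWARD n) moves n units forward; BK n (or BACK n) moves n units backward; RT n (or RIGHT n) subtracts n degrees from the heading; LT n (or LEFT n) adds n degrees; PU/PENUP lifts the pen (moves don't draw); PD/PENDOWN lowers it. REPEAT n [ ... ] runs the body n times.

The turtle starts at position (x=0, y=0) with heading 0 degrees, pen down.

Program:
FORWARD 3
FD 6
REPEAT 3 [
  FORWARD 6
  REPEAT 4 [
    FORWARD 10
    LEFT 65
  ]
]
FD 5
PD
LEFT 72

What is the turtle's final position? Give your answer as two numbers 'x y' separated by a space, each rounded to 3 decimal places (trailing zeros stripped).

Answer: 20.117 0.067

Derivation:
Executing turtle program step by step:
Start: pos=(0,0), heading=0, pen down
FD 3: (0,0) -> (3,0) [heading=0, draw]
FD 6: (3,0) -> (9,0) [heading=0, draw]
REPEAT 3 [
  -- iteration 1/3 --
  FD 6: (9,0) -> (15,0) [heading=0, draw]
  REPEAT 4 [
    -- iteration 1/4 --
    FD 10: (15,0) -> (25,0) [heading=0, draw]
    LT 65: heading 0 -> 65
    -- iteration 2/4 --
    FD 10: (25,0) -> (29.226,9.063) [heading=65, draw]
    LT 65: heading 65 -> 130
    -- iteration 3/4 --
    FD 10: (29.226,9.063) -> (22.798,16.724) [heading=130, draw]
    LT 65: heading 130 -> 195
    -- iteration 4/4 --
    FD 10: (22.798,16.724) -> (13.139,14.135) [heading=195, draw]
    LT 65: heading 195 -> 260
  ]
  -- iteration 2/3 --
  FD 6: (13.139,14.135) -> (12.097,8.226) [heading=260, draw]
  REPEAT 4 [
    -- iteration 1/4 --
    FD 10: (12.097,8.226) -> (10.361,-1.622) [heading=260, draw]
    LT 65: heading 260 -> 325
    -- iteration 2/4 --
    FD 10: (10.361,-1.622) -> (18.552,-7.357) [heading=325, draw]
    LT 65: heading 325 -> 30
    -- iteration 3/4 --
    FD 10: (18.552,-7.357) -> (27.212,-2.357) [heading=30, draw]
    LT 65: heading 30 -> 95
    -- iteration 4/4 --
    FD 10: (27.212,-2.357) -> (26.341,7.605) [heading=95, draw]
    LT 65: heading 95 -> 160
  ]
  -- iteration 3/3 --
  FD 6: (26.341,7.605) -> (20.703,9.657) [heading=160, draw]
  REPEAT 4 [
    -- iteration 1/4 --
    FD 10: (20.703,9.657) -> (11.306,13.077) [heading=160, draw]
    LT 65: heading 160 -> 225
    -- iteration 2/4 --
    FD 10: (11.306,13.077) -> (4.235,6.006) [heading=225, draw]
    LT 65: heading 225 -> 290
    -- iteration 3/4 --
    FD 10: (4.235,6.006) -> (7.655,-3.391) [heading=290, draw]
    LT 65: heading 290 -> 355
    -- iteration 4/4 --
    FD 10: (7.655,-3.391) -> (17.617,-4.263) [heading=355, draw]
    LT 65: heading 355 -> 60
  ]
]
FD 5: (17.617,-4.263) -> (20.117,0.067) [heading=60, draw]
PD: pen down
LT 72: heading 60 -> 132
Final: pos=(20.117,0.067), heading=132, 18 segment(s) drawn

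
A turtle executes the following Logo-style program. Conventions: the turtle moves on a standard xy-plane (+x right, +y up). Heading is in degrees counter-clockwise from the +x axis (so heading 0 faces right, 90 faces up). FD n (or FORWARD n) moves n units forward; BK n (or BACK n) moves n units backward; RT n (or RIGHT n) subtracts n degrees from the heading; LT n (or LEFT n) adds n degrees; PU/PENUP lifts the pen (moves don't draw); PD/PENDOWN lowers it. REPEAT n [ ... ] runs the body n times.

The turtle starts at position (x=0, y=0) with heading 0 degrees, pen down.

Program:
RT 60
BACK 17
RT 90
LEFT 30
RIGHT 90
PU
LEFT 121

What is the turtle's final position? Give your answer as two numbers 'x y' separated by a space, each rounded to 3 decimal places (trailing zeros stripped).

Executing turtle program step by step:
Start: pos=(0,0), heading=0, pen down
RT 60: heading 0 -> 300
BK 17: (0,0) -> (-8.5,14.722) [heading=300, draw]
RT 90: heading 300 -> 210
LT 30: heading 210 -> 240
RT 90: heading 240 -> 150
PU: pen up
LT 121: heading 150 -> 271
Final: pos=(-8.5,14.722), heading=271, 1 segment(s) drawn

Answer: -8.5 14.722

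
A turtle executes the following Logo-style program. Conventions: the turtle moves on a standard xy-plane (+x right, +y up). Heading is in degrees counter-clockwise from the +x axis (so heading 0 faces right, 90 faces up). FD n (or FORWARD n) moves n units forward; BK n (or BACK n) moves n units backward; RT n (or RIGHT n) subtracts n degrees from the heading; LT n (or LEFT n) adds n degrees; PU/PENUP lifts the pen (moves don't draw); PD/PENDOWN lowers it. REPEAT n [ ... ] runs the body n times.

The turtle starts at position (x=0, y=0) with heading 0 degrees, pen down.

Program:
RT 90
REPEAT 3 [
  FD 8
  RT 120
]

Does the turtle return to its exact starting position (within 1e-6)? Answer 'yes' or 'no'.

Executing turtle program step by step:
Start: pos=(0,0), heading=0, pen down
RT 90: heading 0 -> 270
REPEAT 3 [
  -- iteration 1/3 --
  FD 8: (0,0) -> (0,-8) [heading=270, draw]
  RT 120: heading 270 -> 150
  -- iteration 2/3 --
  FD 8: (0,-8) -> (-6.928,-4) [heading=150, draw]
  RT 120: heading 150 -> 30
  -- iteration 3/3 --
  FD 8: (-6.928,-4) -> (0,0) [heading=30, draw]
  RT 120: heading 30 -> 270
]
Final: pos=(0,0), heading=270, 3 segment(s) drawn

Start position: (0, 0)
Final position: (0, 0)
Distance = 0; < 1e-6 -> CLOSED

Answer: yes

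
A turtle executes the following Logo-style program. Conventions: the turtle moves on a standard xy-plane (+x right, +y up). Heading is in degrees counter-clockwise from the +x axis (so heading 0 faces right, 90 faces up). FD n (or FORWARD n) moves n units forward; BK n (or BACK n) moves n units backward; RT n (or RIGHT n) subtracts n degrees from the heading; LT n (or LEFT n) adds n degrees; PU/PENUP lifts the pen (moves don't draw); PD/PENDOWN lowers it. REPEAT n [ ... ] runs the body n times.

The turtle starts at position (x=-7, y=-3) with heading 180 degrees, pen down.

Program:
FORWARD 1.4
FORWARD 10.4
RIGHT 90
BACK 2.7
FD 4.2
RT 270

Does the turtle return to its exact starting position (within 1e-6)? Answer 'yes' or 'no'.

Answer: no

Derivation:
Executing turtle program step by step:
Start: pos=(-7,-3), heading=180, pen down
FD 1.4: (-7,-3) -> (-8.4,-3) [heading=180, draw]
FD 10.4: (-8.4,-3) -> (-18.8,-3) [heading=180, draw]
RT 90: heading 180 -> 90
BK 2.7: (-18.8,-3) -> (-18.8,-5.7) [heading=90, draw]
FD 4.2: (-18.8,-5.7) -> (-18.8,-1.5) [heading=90, draw]
RT 270: heading 90 -> 180
Final: pos=(-18.8,-1.5), heading=180, 4 segment(s) drawn

Start position: (-7, -3)
Final position: (-18.8, -1.5)
Distance = 11.895; >= 1e-6 -> NOT closed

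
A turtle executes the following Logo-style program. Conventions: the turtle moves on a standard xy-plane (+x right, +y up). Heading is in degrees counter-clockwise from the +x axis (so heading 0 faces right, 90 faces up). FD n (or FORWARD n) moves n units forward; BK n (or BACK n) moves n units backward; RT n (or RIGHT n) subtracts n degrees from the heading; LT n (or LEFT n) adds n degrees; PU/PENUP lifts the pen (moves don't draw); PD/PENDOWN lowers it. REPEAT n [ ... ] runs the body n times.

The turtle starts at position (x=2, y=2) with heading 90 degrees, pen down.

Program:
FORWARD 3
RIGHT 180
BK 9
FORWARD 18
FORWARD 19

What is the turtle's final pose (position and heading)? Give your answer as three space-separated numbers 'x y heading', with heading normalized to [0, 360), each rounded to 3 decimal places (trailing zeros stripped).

Answer: 2 -23 270

Derivation:
Executing turtle program step by step:
Start: pos=(2,2), heading=90, pen down
FD 3: (2,2) -> (2,5) [heading=90, draw]
RT 180: heading 90 -> 270
BK 9: (2,5) -> (2,14) [heading=270, draw]
FD 18: (2,14) -> (2,-4) [heading=270, draw]
FD 19: (2,-4) -> (2,-23) [heading=270, draw]
Final: pos=(2,-23), heading=270, 4 segment(s) drawn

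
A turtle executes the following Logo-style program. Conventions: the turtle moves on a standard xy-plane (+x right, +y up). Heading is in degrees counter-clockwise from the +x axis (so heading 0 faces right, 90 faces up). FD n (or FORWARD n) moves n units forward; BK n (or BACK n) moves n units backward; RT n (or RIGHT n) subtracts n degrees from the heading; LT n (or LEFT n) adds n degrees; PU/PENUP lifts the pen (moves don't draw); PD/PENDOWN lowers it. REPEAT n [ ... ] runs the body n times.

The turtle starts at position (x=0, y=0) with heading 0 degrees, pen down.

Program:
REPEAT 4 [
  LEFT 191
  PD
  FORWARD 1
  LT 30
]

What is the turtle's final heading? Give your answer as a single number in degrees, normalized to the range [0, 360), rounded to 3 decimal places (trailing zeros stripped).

Answer: 164

Derivation:
Executing turtle program step by step:
Start: pos=(0,0), heading=0, pen down
REPEAT 4 [
  -- iteration 1/4 --
  LT 191: heading 0 -> 191
  PD: pen down
  FD 1: (0,0) -> (-0.982,-0.191) [heading=191, draw]
  LT 30: heading 191 -> 221
  -- iteration 2/4 --
  LT 191: heading 221 -> 52
  PD: pen down
  FD 1: (-0.982,-0.191) -> (-0.366,0.597) [heading=52, draw]
  LT 30: heading 52 -> 82
  -- iteration 3/4 --
  LT 191: heading 82 -> 273
  PD: pen down
  FD 1: (-0.366,0.597) -> (-0.314,-0.401) [heading=273, draw]
  LT 30: heading 273 -> 303
  -- iteration 4/4 --
  LT 191: heading 303 -> 134
  PD: pen down
  FD 1: (-0.314,-0.401) -> (-1.008,0.318) [heading=134, draw]
  LT 30: heading 134 -> 164
]
Final: pos=(-1.008,0.318), heading=164, 4 segment(s) drawn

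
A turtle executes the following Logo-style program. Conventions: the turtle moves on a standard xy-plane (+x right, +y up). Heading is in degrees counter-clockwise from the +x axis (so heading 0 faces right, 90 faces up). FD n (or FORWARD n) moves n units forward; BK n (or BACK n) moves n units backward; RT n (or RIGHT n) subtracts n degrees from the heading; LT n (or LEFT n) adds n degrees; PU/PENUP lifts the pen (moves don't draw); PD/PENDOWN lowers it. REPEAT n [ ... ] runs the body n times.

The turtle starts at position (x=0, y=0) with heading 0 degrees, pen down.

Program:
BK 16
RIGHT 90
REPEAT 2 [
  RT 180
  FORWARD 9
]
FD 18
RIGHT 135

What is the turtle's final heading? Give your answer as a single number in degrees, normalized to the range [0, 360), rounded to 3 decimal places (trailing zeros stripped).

Executing turtle program step by step:
Start: pos=(0,0), heading=0, pen down
BK 16: (0,0) -> (-16,0) [heading=0, draw]
RT 90: heading 0 -> 270
REPEAT 2 [
  -- iteration 1/2 --
  RT 180: heading 270 -> 90
  FD 9: (-16,0) -> (-16,9) [heading=90, draw]
  -- iteration 2/2 --
  RT 180: heading 90 -> 270
  FD 9: (-16,9) -> (-16,0) [heading=270, draw]
]
FD 18: (-16,0) -> (-16,-18) [heading=270, draw]
RT 135: heading 270 -> 135
Final: pos=(-16,-18), heading=135, 4 segment(s) drawn

Answer: 135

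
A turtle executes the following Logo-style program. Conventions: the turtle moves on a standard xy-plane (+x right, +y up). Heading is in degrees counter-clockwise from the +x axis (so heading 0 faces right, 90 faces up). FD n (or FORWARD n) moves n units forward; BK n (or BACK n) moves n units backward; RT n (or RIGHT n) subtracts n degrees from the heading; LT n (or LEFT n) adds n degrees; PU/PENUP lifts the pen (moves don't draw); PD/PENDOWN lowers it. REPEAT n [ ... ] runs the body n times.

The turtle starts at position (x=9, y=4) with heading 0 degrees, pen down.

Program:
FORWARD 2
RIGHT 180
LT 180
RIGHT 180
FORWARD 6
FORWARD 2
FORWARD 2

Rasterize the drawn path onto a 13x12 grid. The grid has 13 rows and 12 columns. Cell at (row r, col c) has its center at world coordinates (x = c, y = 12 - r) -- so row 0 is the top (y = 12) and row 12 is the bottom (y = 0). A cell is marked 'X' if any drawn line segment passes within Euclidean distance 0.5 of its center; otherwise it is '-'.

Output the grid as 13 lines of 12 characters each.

Segment 0: (9,4) -> (11,4)
Segment 1: (11,4) -> (5,4)
Segment 2: (5,4) -> (3,4)
Segment 3: (3,4) -> (1,4)

Answer: ------------
------------
------------
------------
------------
------------
------------
------------
-XXXXXXXXXXX
------------
------------
------------
------------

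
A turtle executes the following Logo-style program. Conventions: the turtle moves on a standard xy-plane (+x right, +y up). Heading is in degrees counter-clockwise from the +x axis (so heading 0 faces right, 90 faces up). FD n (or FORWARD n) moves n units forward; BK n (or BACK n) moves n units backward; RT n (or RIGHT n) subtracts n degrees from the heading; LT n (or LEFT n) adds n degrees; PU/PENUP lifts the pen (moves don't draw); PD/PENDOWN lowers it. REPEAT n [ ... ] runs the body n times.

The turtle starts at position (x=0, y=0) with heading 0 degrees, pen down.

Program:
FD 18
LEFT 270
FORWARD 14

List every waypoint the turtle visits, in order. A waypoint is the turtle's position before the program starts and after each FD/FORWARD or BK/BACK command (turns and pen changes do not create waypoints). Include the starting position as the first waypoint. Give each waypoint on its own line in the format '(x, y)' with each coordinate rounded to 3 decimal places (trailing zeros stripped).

Executing turtle program step by step:
Start: pos=(0,0), heading=0, pen down
FD 18: (0,0) -> (18,0) [heading=0, draw]
LT 270: heading 0 -> 270
FD 14: (18,0) -> (18,-14) [heading=270, draw]
Final: pos=(18,-14), heading=270, 2 segment(s) drawn
Waypoints (3 total):
(0, 0)
(18, 0)
(18, -14)

Answer: (0, 0)
(18, 0)
(18, -14)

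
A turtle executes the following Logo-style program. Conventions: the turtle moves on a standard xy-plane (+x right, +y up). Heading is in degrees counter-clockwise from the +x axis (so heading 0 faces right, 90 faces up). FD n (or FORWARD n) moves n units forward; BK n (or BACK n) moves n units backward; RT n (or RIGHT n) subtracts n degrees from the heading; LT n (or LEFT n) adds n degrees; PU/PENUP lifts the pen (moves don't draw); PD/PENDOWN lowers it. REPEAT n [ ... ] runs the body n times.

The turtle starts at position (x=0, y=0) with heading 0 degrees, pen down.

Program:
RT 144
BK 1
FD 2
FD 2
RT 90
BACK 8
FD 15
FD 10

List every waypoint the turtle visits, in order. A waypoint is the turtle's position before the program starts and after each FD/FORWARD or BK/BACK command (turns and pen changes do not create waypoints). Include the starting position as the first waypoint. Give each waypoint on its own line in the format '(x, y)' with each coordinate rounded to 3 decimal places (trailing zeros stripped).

Executing turtle program step by step:
Start: pos=(0,0), heading=0, pen down
RT 144: heading 0 -> 216
BK 1: (0,0) -> (0.809,0.588) [heading=216, draw]
FD 2: (0.809,0.588) -> (-0.809,-0.588) [heading=216, draw]
FD 2: (-0.809,-0.588) -> (-2.427,-1.763) [heading=216, draw]
RT 90: heading 216 -> 126
BK 8: (-2.427,-1.763) -> (2.275,-8.235) [heading=126, draw]
FD 15: (2.275,-8.235) -> (-6.542,3.9) [heading=126, draw]
FD 10: (-6.542,3.9) -> (-12.419,11.99) [heading=126, draw]
Final: pos=(-12.419,11.99), heading=126, 6 segment(s) drawn
Waypoints (7 total):
(0, 0)
(0.809, 0.588)
(-0.809, -0.588)
(-2.427, -1.763)
(2.275, -8.235)
(-6.542, 3.9)
(-12.419, 11.99)

Answer: (0, 0)
(0.809, 0.588)
(-0.809, -0.588)
(-2.427, -1.763)
(2.275, -8.235)
(-6.542, 3.9)
(-12.419, 11.99)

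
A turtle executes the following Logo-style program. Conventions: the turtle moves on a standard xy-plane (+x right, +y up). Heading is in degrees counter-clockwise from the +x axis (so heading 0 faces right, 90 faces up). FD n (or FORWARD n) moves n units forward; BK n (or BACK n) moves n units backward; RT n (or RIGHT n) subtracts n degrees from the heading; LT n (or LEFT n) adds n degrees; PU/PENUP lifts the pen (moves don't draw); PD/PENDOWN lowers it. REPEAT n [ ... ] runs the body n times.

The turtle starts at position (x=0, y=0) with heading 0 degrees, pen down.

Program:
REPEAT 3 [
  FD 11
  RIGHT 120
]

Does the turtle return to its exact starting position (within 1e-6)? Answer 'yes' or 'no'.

Executing turtle program step by step:
Start: pos=(0,0), heading=0, pen down
REPEAT 3 [
  -- iteration 1/3 --
  FD 11: (0,0) -> (11,0) [heading=0, draw]
  RT 120: heading 0 -> 240
  -- iteration 2/3 --
  FD 11: (11,0) -> (5.5,-9.526) [heading=240, draw]
  RT 120: heading 240 -> 120
  -- iteration 3/3 --
  FD 11: (5.5,-9.526) -> (0,0) [heading=120, draw]
  RT 120: heading 120 -> 0
]
Final: pos=(0,0), heading=0, 3 segment(s) drawn

Start position: (0, 0)
Final position: (0, 0)
Distance = 0; < 1e-6 -> CLOSED

Answer: yes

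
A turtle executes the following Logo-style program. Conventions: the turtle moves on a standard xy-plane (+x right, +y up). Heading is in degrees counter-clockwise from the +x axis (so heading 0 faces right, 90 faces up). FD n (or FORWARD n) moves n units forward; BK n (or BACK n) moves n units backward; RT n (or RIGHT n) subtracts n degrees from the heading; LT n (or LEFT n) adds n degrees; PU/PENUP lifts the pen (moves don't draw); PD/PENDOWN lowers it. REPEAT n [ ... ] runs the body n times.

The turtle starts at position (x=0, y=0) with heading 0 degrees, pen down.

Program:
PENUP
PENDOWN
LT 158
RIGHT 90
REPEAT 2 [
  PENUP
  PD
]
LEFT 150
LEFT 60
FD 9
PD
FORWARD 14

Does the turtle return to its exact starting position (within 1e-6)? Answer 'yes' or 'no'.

Executing turtle program step by step:
Start: pos=(0,0), heading=0, pen down
PU: pen up
PD: pen down
LT 158: heading 0 -> 158
RT 90: heading 158 -> 68
REPEAT 2 [
  -- iteration 1/2 --
  PU: pen up
  PD: pen down
  -- iteration 2/2 --
  PU: pen up
  PD: pen down
]
LT 150: heading 68 -> 218
LT 60: heading 218 -> 278
FD 9: (0,0) -> (1.253,-8.912) [heading=278, draw]
PD: pen down
FD 14: (1.253,-8.912) -> (3.201,-22.776) [heading=278, draw]
Final: pos=(3.201,-22.776), heading=278, 2 segment(s) drawn

Start position: (0, 0)
Final position: (3.201, -22.776)
Distance = 23; >= 1e-6 -> NOT closed

Answer: no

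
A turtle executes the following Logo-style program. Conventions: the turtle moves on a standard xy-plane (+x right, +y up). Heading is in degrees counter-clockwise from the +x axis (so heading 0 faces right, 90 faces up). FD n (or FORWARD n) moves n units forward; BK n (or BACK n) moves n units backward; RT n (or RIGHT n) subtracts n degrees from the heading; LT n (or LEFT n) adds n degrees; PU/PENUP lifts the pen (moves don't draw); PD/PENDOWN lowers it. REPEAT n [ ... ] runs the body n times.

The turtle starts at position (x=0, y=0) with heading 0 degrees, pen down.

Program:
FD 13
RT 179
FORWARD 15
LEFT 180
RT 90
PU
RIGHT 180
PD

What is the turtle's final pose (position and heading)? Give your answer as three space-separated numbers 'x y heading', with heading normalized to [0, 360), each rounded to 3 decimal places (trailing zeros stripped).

Answer: -1.998 -0.262 91

Derivation:
Executing turtle program step by step:
Start: pos=(0,0), heading=0, pen down
FD 13: (0,0) -> (13,0) [heading=0, draw]
RT 179: heading 0 -> 181
FD 15: (13,0) -> (-1.998,-0.262) [heading=181, draw]
LT 180: heading 181 -> 1
RT 90: heading 1 -> 271
PU: pen up
RT 180: heading 271 -> 91
PD: pen down
Final: pos=(-1.998,-0.262), heading=91, 2 segment(s) drawn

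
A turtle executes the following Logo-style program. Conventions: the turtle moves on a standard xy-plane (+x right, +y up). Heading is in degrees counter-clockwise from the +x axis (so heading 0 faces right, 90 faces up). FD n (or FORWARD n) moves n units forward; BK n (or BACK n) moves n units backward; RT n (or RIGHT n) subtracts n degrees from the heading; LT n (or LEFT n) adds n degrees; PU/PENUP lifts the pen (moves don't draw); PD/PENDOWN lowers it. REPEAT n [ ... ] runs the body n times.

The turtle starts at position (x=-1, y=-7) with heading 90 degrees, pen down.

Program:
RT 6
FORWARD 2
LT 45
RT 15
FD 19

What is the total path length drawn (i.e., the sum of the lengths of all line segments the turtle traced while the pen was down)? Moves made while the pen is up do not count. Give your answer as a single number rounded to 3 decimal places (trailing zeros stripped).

Executing turtle program step by step:
Start: pos=(-1,-7), heading=90, pen down
RT 6: heading 90 -> 84
FD 2: (-1,-7) -> (-0.791,-5.011) [heading=84, draw]
LT 45: heading 84 -> 129
RT 15: heading 129 -> 114
FD 19: (-0.791,-5.011) -> (-8.519,12.346) [heading=114, draw]
Final: pos=(-8.519,12.346), heading=114, 2 segment(s) drawn

Segment lengths:
  seg 1: (-1,-7) -> (-0.791,-5.011), length = 2
  seg 2: (-0.791,-5.011) -> (-8.519,12.346), length = 19
Total = 21

Answer: 21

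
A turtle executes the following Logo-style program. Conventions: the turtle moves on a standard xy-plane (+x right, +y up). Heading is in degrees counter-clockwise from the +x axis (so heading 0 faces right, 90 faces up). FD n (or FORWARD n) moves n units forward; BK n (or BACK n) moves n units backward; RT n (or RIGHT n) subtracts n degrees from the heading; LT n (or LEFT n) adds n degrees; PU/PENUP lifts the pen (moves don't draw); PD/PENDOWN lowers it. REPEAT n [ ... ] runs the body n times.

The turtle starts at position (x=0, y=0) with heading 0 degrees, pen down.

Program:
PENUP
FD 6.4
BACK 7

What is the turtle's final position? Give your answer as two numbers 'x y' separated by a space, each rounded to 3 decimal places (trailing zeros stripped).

Answer: -0.6 0

Derivation:
Executing turtle program step by step:
Start: pos=(0,0), heading=0, pen down
PU: pen up
FD 6.4: (0,0) -> (6.4,0) [heading=0, move]
BK 7: (6.4,0) -> (-0.6,0) [heading=0, move]
Final: pos=(-0.6,0), heading=0, 0 segment(s) drawn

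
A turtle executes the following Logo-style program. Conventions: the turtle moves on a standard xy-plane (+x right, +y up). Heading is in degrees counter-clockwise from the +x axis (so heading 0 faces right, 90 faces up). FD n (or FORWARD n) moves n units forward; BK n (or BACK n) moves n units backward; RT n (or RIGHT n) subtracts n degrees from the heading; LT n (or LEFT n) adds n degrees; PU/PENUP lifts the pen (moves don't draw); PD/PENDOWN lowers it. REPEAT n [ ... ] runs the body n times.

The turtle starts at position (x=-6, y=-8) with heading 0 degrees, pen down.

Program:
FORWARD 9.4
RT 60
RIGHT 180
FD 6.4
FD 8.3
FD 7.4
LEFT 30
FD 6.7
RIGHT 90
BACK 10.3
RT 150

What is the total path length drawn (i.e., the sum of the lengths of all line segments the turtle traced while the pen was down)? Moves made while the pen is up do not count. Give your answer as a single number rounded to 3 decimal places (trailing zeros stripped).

Answer: 48.5

Derivation:
Executing turtle program step by step:
Start: pos=(-6,-8), heading=0, pen down
FD 9.4: (-6,-8) -> (3.4,-8) [heading=0, draw]
RT 60: heading 0 -> 300
RT 180: heading 300 -> 120
FD 6.4: (3.4,-8) -> (0.2,-2.457) [heading=120, draw]
FD 8.3: (0.2,-2.457) -> (-3.95,4.731) [heading=120, draw]
FD 7.4: (-3.95,4.731) -> (-7.65,11.139) [heading=120, draw]
LT 30: heading 120 -> 150
FD 6.7: (-7.65,11.139) -> (-13.452,14.489) [heading=150, draw]
RT 90: heading 150 -> 60
BK 10.3: (-13.452,14.489) -> (-18.602,5.569) [heading=60, draw]
RT 150: heading 60 -> 270
Final: pos=(-18.602,5.569), heading=270, 6 segment(s) drawn

Segment lengths:
  seg 1: (-6,-8) -> (3.4,-8), length = 9.4
  seg 2: (3.4,-8) -> (0.2,-2.457), length = 6.4
  seg 3: (0.2,-2.457) -> (-3.95,4.731), length = 8.3
  seg 4: (-3.95,4.731) -> (-7.65,11.139), length = 7.4
  seg 5: (-7.65,11.139) -> (-13.452,14.489), length = 6.7
  seg 6: (-13.452,14.489) -> (-18.602,5.569), length = 10.3
Total = 48.5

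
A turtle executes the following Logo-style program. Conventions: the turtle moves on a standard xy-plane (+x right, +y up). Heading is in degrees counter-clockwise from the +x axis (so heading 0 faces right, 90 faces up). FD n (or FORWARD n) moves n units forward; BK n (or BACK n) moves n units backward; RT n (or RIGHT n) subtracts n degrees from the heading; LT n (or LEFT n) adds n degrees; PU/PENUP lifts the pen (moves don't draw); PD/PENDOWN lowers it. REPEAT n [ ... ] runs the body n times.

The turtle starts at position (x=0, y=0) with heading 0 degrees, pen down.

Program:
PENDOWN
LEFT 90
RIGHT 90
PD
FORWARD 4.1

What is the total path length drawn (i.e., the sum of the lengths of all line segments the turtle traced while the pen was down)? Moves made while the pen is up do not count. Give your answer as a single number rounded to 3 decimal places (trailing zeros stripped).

Executing turtle program step by step:
Start: pos=(0,0), heading=0, pen down
PD: pen down
LT 90: heading 0 -> 90
RT 90: heading 90 -> 0
PD: pen down
FD 4.1: (0,0) -> (4.1,0) [heading=0, draw]
Final: pos=(4.1,0), heading=0, 1 segment(s) drawn

Segment lengths:
  seg 1: (0,0) -> (4.1,0), length = 4.1
Total = 4.1

Answer: 4.1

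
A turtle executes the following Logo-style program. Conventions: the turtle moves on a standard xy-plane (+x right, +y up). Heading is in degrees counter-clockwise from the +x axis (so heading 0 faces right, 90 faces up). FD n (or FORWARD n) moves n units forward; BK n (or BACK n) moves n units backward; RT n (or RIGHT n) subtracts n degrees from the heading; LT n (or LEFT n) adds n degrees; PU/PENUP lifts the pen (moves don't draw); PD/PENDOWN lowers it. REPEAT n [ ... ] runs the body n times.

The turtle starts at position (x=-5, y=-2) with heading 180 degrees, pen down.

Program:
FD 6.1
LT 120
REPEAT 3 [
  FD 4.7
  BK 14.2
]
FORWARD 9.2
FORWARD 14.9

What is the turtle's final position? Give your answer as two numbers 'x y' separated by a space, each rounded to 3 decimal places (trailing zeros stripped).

Answer: -13.3 1.811

Derivation:
Executing turtle program step by step:
Start: pos=(-5,-2), heading=180, pen down
FD 6.1: (-5,-2) -> (-11.1,-2) [heading=180, draw]
LT 120: heading 180 -> 300
REPEAT 3 [
  -- iteration 1/3 --
  FD 4.7: (-11.1,-2) -> (-8.75,-6.07) [heading=300, draw]
  BK 14.2: (-8.75,-6.07) -> (-15.85,6.227) [heading=300, draw]
  -- iteration 2/3 --
  FD 4.7: (-15.85,6.227) -> (-13.5,2.157) [heading=300, draw]
  BK 14.2: (-13.5,2.157) -> (-20.6,14.454) [heading=300, draw]
  -- iteration 3/3 --
  FD 4.7: (-20.6,14.454) -> (-18.25,10.384) [heading=300, draw]
  BK 14.2: (-18.25,10.384) -> (-25.35,22.682) [heading=300, draw]
]
FD 9.2: (-25.35,22.682) -> (-20.75,14.714) [heading=300, draw]
FD 14.9: (-20.75,14.714) -> (-13.3,1.811) [heading=300, draw]
Final: pos=(-13.3,1.811), heading=300, 9 segment(s) drawn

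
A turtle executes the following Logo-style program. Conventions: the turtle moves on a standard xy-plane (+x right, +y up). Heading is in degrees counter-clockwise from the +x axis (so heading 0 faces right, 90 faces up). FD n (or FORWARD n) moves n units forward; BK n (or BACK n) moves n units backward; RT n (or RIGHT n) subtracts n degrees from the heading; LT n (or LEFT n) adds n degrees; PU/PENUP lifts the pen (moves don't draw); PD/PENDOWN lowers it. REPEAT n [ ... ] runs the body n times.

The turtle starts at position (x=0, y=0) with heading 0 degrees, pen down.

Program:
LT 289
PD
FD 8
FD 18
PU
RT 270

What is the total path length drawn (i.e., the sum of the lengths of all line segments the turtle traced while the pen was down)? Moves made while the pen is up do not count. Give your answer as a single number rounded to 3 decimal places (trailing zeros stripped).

Answer: 26

Derivation:
Executing turtle program step by step:
Start: pos=(0,0), heading=0, pen down
LT 289: heading 0 -> 289
PD: pen down
FD 8: (0,0) -> (2.605,-7.564) [heading=289, draw]
FD 18: (2.605,-7.564) -> (8.465,-24.583) [heading=289, draw]
PU: pen up
RT 270: heading 289 -> 19
Final: pos=(8.465,-24.583), heading=19, 2 segment(s) drawn

Segment lengths:
  seg 1: (0,0) -> (2.605,-7.564), length = 8
  seg 2: (2.605,-7.564) -> (8.465,-24.583), length = 18
Total = 26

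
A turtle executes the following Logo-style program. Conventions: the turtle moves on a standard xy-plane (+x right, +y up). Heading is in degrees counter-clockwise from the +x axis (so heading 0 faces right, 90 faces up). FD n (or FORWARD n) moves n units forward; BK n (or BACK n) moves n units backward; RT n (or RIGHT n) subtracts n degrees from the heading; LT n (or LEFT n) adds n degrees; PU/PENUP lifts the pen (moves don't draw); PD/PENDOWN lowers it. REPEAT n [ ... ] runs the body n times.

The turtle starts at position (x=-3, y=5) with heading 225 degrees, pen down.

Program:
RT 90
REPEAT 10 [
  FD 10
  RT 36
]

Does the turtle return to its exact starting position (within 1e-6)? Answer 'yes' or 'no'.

Executing turtle program step by step:
Start: pos=(-3,5), heading=225, pen down
RT 90: heading 225 -> 135
REPEAT 10 [
  -- iteration 1/10 --
  FD 10: (-3,5) -> (-10.071,12.071) [heading=135, draw]
  RT 36: heading 135 -> 99
  -- iteration 2/10 --
  FD 10: (-10.071,12.071) -> (-11.635,21.948) [heading=99, draw]
  RT 36: heading 99 -> 63
  -- iteration 3/10 --
  FD 10: (-11.635,21.948) -> (-7.096,30.858) [heading=63, draw]
  RT 36: heading 63 -> 27
  -- iteration 4/10 --
  FD 10: (-7.096,30.858) -> (1.815,35.398) [heading=27, draw]
  RT 36: heading 27 -> 351
  -- iteration 5/10 --
  FD 10: (1.815,35.398) -> (11.691,33.834) [heading=351, draw]
  RT 36: heading 351 -> 315
  -- iteration 6/10 --
  FD 10: (11.691,33.834) -> (18.763,26.763) [heading=315, draw]
  RT 36: heading 315 -> 279
  -- iteration 7/10 --
  FD 10: (18.763,26.763) -> (20.327,16.886) [heading=279, draw]
  RT 36: heading 279 -> 243
  -- iteration 8/10 --
  FD 10: (20.327,16.886) -> (15.787,7.976) [heading=243, draw]
  RT 36: heading 243 -> 207
  -- iteration 9/10 --
  FD 10: (15.787,7.976) -> (6.877,3.436) [heading=207, draw]
  RT 36: heading 207 -> 171
  -- iteration 10/10 --
  FD 10: (6.877,3.436) -> (-3,5) [heading=171, draw]
  RT 36: heading 171 -> 135
]
Final: pos=(-3,5), heading=135, 10 segment(s) drawn

Start position: (-3, 5)
Final position: (-3, 5)
Distance = 0; < 1e-6 -> CLOSED

Answer: yes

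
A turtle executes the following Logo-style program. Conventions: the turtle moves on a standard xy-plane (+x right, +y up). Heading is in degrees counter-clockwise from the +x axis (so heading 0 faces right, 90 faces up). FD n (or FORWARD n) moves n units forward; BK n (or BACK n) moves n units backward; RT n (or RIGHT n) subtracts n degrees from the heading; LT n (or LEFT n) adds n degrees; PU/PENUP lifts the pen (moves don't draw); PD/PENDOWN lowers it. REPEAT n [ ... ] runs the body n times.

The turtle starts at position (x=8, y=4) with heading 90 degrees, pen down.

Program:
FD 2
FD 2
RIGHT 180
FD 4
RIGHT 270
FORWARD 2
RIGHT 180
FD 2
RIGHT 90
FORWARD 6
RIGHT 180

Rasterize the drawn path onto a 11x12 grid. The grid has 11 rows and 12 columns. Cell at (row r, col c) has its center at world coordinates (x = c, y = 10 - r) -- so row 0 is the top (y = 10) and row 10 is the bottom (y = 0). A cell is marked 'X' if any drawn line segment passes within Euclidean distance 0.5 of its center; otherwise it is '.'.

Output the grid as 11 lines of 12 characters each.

Answer: ........X...
........X...
........X...
........X...
........X...
........X...
........XXX.
............
............
............
............

Derivation:
Segment 0: (8,4) -> (8,6)
Segment 1: (8,6) -> (8,8)
Segment 2: (8,8) -> (8,4)
Segment 3: (8,4) -> (10,4)
Segment 4: (10,4) -> (8,4)
Segment 5: (8,4) -> (8,10)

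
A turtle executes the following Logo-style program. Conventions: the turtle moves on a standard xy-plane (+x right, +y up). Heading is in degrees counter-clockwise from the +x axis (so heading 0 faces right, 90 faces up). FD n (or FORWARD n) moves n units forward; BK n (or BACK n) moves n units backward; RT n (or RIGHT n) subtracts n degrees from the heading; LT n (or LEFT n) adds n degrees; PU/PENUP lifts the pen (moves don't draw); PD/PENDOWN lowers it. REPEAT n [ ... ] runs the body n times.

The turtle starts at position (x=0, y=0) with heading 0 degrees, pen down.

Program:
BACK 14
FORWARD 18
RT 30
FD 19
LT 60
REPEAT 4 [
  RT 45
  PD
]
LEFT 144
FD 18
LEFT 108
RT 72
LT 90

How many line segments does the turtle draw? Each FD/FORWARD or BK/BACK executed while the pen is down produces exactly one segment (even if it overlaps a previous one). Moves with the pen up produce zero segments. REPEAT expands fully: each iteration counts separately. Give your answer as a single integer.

Executing turtle program step by step:
Start: pos=(0,0), heading=0, pen down
BK 14: (0,0) -> (-14,0) [heading=0, draw]
FD 18: (-14,0) -> (4,0) [heading=0, draw]
RT 30: heading 0 -> 330
FD 19: (4,0) -> (20.454,-9.5) [heading=330, draw]
LT 60: heading 330 -> 30
REPEAT 4 [
  -- iteration 1/4 --
  RT 45: heading 30 -> 345
  PD: pen down
  -- iteration 2/4 --
  RT 45: heading 345 -> 300
  PD: pen down
  -- iteration 3/4 --
  RT 45: heading 300 -> 255
  PD: pen down
  -- iteration 4/4 --
  RT 45: heading 255 -> 210
  PD: pen down
]
LT 144: heading 210 -> 354
FD 18: (20.454,-9.5) -> (38.356,-11.382) [heading=354, draw]
LT 108: heading 354 -> 102
RT 72: heading 102 -> 30
LT 90: heading 30 -> 120
Final: pos=(38.356,-11.382), heading=120, 4 segment(s) drawn
Segments drawn: 4

Answer: 4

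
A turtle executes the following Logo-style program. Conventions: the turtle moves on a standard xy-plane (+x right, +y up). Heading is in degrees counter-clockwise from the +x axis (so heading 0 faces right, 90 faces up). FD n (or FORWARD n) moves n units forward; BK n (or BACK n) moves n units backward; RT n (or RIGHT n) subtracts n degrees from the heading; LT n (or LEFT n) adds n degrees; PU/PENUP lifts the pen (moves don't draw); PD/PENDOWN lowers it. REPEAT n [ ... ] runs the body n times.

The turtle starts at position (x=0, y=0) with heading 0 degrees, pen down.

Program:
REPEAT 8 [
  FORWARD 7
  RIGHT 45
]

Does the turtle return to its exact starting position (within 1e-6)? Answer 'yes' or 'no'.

Answer: yes

Derivation:
Executing turtle program step by step:
Start: pos=(0,0), heading=0, pen down
REPEAT 8 [
  -- iteration 1/8 --
  FD 7: (0,0) -> (7,0) [heading=0, draw]
  RT 45: heading 0 -> 315
  -- iteration 2/8 --
  FD 7: (7,0) -> (11.95,-4.95) [heading=315, draw]
  RT 45: heading 315 -> 270
  -- iteration 3/8 --
  FD 7: (11.95,-4.95) -> (11.95,-11.95) [heading=270, draw]
  RT 45: heading 270 -> 225
  -- iteration 4/8 --
  FD 7: (11.95,-11.95) -> (7,-16.899) [heading=225, draw]
  RT 45: heading 225 -> 180
  -- iteration 5/8 --
  FD 7: (7,-16.899) -> (0,-16.899) [heading=180, draw]
  RT 45: heading 180 -> 135
  -- iteration 6/8 --
  FD 7: (0,-16.899) -> (-4.95,-11.95) [heading=135, draw]
  RT 45: heading 135 -> 90
  -- iteration 7/8 --
  FD 7: (-4.95,-11.95) -> (-4.95,-4.95) [heading=90, draw]
  RT 45: heading 90 -> 45
  -- iteration 8/8 --
  FD 7: (-4.95,-4.95) -> (0,0) [heading=45, draw]
  RT 45: heading 45 -> 0
]
Final: pos=(0,0), heading=0, 8 segment(s) drawn

Start position: (0, 0)
Final position: (0, 0)
Distance = 0; < 1e-6 -> CLOSED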